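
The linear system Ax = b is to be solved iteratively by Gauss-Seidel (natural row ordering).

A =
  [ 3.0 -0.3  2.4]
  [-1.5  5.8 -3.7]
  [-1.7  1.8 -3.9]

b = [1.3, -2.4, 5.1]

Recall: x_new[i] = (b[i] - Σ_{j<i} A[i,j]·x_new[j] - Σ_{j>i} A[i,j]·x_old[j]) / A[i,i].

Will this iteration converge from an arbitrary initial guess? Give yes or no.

yes

Let D = diag(3, 5.8, -3.9); L, U the strict triangles.
Gauss-Seidel: T = -(D+L)⁻¹U, row 0 first, T[0,2] = -(2.4)/(3) = -0.8000; later rows by forward substitution.
  T[0,:] = [+0.0000, +0.1000, -0.8000]
  T[1,:] = [+0.0000, +0.0259, +0.4310]
  T[2,:] = [+0.0000, -0.0317, +0.5477]
moduli |λ_i(T)| = 0.5200, 0.0535, 0.0000.
ρ(T) = max|λ| = 0.5200; 0.5200 < 1: convergent.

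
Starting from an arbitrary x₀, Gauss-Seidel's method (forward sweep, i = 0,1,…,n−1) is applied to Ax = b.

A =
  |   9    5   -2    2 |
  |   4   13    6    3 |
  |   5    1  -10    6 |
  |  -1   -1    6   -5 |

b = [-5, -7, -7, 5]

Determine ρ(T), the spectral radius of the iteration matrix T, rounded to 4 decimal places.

0.9248

Split A = D + L + U, D = diag(9, 13, -10, -5).
Gauss-Seidel: T = -(D+L)⁻¹U, row 0 first, T[0,1] = -(5)/(9) = -0.5556; later rows by forward substitution.
  T[0,:] = [+0.0000  -0.5556  +0.2222  -0.2222]
  T[1,:] = [+0.0000  +0.1709  -0.5299  -0.1624]
  T[2,:] = [+0.0000  -0.2607  +0.0581  +0.4726]
  T[3,:] = [+0.0000  -0.2359  +0.1313  +0.6441]
|roots of det(T-λI)|: 0.9248, 0.2100, 0.1584, 0.0000.
spectral radius ρ = 0.9248; 0.9248 < 1, so it converges for any x₀.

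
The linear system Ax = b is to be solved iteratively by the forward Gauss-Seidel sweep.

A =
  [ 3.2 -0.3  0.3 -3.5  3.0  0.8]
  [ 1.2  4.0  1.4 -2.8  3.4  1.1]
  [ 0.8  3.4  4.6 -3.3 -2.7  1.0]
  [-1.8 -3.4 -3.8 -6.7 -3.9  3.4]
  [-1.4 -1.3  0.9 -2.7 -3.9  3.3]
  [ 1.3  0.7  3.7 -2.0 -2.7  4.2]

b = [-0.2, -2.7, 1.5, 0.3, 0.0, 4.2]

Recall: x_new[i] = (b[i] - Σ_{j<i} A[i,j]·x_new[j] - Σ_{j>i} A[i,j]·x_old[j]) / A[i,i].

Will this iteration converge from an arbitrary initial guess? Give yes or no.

Diagonal D = diag(3.2, 4, 4.6, -6.7, -3.9, 4.2); L, U strict lower/upper.
Gauss-Seidel: T = -(D+L)⁻¹U, row 0 first, T[0,4] = -(3)/(3.2) = -0.9375; later rows by forward substitution.
  T[0,:] = [+0.0000, +0.0938, -0.0938, +1.0938, -0.9375, -0.2500]
  T[1,:] = [+0.0000, -0.0281, -0.3219, +0.3719, -0.5687, -0.2000]
  T[2,:] = [+0.0000, +0.0045, +0.2542, +0.2523, +1.1704, -0.0261]
  T[3,:] = [+0.0000, -0.0135, +0.0443, -0.6257, -0.7054, +0.6909]
  T[4,:] = [+0.0000, -0.0139, +0.1689, -0.0252, +1.2846, +0.5182]
  T[5,:] = [+0.0000, -0.0436, -0.0116, -0.9369, -0.1562, +0.7958]
eigenvalue magnitudes: 1.5212, 0.5429, 0.5429, 0.1740, 0.0460, 0.0000.
spectral radius ρ = 1.5212; 1.5212 > 1 ⇒ diverges.

no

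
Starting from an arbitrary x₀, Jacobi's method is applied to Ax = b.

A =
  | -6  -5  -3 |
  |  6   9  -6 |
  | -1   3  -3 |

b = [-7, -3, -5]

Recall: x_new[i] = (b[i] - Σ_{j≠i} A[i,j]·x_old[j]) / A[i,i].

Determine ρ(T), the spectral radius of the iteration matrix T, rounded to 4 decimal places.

1.3333

Write A = D+L+U with D = diag(-6, 9, -3).
Jacobi T = -D⁻¹(L+U): T[1,2] = -(-6)/(9) = +0.6667; T[1,1] = 0.
  T[0,:] = [+0.0000, -0.8333, -0.5000]
  T[1,:] = [-0.6667, +0.0000, +0.6667]
  T[2,:] = [-0.3333, +1.0000, +0.0000]
|λ(T)| sorted: 1.3333, 0.9024, 0.4310.
ρ = 1.3333; 1.3333 > 1: divergent.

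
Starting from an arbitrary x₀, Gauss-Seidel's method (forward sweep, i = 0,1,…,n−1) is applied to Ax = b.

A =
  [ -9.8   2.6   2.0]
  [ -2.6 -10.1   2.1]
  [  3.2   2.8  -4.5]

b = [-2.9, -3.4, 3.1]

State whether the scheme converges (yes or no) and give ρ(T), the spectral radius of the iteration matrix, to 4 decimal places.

yes, ρ = 0.3030

Diagonal D = diag(-9.8, -10.1, -4.5); L, U strict lower/upper.
Gauss-Seidel: T = -(D+L)⁻¹U, row 0 first, T[0,1] = -(2.6)/(-9.8) = +0.2653; later rows by forward substitution.
  T[0,:] = [+0.0000, +0.2653, +0.2041]
  T[1,:] = [+0.0000, -0.0683, +0.1554]
  T[2,:] = [+0.0000, +0.1462, +0.2418]
moduli |λ_i(T)| = 0.3030, 0.1295, 0.0000.
ρ(T) = max|λ| = 0.3030; 0.3030 < 1: convergent.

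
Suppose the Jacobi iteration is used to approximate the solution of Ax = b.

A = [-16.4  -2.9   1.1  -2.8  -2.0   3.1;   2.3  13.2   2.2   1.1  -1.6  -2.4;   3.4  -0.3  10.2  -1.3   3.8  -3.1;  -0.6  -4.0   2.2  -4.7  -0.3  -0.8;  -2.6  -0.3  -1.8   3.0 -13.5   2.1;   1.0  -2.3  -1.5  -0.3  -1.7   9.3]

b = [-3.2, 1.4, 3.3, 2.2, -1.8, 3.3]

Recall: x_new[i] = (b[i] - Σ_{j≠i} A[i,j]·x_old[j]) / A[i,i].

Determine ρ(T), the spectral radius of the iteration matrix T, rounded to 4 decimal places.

Write A = D+L+U with D = diag(-16.4, 13.2, 10.2, -4.7, -13.5, 9.3).
T_J = -D⁻¹(L+U): T[0,5] = -(3.1)/(-16.4) = +0.1890; T[0,0] = 0.
  T[0,:] = [+0.0000, -0.1768, +0.0671, -0.1707, -0.1220, +0.1890]
  T[1,:] = [-0.1742, +0.0000, -0.1667, -0.0833, +0.1212, +0.1818]
  T[2,:] = [-0.3333, +0.0294, +0.0000, +0.1275, -0.3725, +0.3039]
  T[3,:] = [-0.1277, -0.8511, +0.4681, +0.0000, -0.0638, -0.1702]
  T[4,:] = [-0.1926, -0.0222, -0.1333, +0.2222, +0.0000, +0.1556]
  T[5,:] = [-0.1075, +0.2473, +0.1613, +0.0323, +0.1828, +0.0000]
|roots of det(T-λI)|: 0.5482, 0.4559, 0.4317, 0.4317, 0.2087, 0.2087.
ρ = 0.5482; 0.5482 < 1, so it converges for any x₀.

0.5482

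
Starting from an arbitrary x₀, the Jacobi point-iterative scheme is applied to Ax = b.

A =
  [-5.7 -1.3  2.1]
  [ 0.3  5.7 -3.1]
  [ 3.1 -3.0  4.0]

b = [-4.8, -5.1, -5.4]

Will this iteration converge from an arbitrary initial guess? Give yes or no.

yes

A = D + L + U where D = diag(-5.7, 5.7, 4).
T_J = -D⁻¹(L+U): T[2,0] = -(3.1)/(4) = -0.7750; T[2,2] = 0.
  T[0,:] = [+0.0000, -0.2281, +0.3684]
  T[1,:] = [-0.0526, +0.0000, +0.5439]
  T[2,:] = [-0.7750, +0.7500, +0.0000]
|λ(T)| sorted: 0.5355, 0.3903, 0.3903.
ρ(T) = max|λ| = 0.5355; 0.5355 < 1, so it converges for any x₀.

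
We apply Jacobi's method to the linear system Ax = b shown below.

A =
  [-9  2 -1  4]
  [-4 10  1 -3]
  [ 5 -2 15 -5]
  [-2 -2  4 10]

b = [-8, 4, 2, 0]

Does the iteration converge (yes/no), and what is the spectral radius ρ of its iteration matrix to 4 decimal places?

Let D = diag(-9, 10, 15, 10); L, U the strict triangles.
T_J = -D⁻¹(L+U): T[2,3] = -(-5)/(15) = +0.3333; T[2,2] = 0.
  T[0,:] = [+0.0000  +0.2222  -0.1111  +0.4444]
  T[1,:] = [+0.4000  +0.0000  -0.1000  +0.3000]
  T[2,:] = [-0.3333  +0.1333  +0.0000  +0.3333]
  T[3,:] = [+0.2000  +0.2000  -0.4000  +0.0000]
moduli |λ_i(T)| = 0.5474, 0.3472, 0.3472, 0.1190.
ρ(T) = max|λ| = 0.5474; 0.5474 < 1 ⇒ converges.

yes, ρ = 0.5474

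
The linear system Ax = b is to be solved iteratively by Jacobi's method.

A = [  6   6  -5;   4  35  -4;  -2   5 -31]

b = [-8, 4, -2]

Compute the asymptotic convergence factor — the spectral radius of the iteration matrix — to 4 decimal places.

0.3221

Write A = D+L+U with D = diag(6, 35, -31).
T_J = -D⁻¹(L+U): T[0,2] = -(-5)/(6) = +0.8333; T[0,0] = 0.
  T[0,:] = [+0.0000  -1.0000  +0.8333]
  T[1,:] = [-0.1143  +0.0000  +0.1143]
  T[2,:] = [-0.0645  +0.1613  +0.0000]
|eigenvalues of T|: 0.3221, 0.1948, 0.1273.
spectral radius ρ = 0.3221; 0.3221 < 1, so it converges for any x₀.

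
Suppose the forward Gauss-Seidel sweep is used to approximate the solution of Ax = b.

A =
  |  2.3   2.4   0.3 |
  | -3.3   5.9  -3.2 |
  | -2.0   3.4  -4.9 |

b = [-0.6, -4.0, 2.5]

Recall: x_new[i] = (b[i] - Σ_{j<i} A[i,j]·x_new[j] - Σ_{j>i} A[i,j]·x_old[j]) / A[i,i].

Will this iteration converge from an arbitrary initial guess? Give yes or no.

yes

A = D + L + U where D = diag(2.3, 5.9, -4.9).
Gauss-Seidel: T = -(D+L)⁻¹U, row 0 first, T[0,2] = -(0.3)/(2.3) = -0.1304; later rows by forward substitution.
  T[0,:] = [+0.0000, -1.0435, -0.1304]
  T[1,:] = [+0.0000, -0.5836, +0.4694]
  T[2,:] = [+0.0000, +0.0209, +0.3790]
|λ(T)| sorted: 0.5937, 0.3891, 0.0000.
ρ = 0.5937; 0.5937 < 1: convergent.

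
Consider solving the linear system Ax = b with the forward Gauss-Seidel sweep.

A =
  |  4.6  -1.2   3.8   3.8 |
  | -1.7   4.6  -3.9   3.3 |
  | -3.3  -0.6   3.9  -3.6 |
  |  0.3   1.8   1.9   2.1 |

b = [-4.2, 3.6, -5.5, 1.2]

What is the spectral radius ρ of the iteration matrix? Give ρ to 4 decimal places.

1.2303

A = D + L + U where D = diag(4.6, 4.6, 3.9, 2.1).
T_GS = -(D+L)⁻¹U: row 0 first, T[0,2] = -(3.8)/(4.6) = -0.8261; later rows by forward substitution.
  T[0,:] = [+0.0000 +0.2609 -0.8261 -0.8261]
  T[1,:] = [+0.0000 +0.0964 +0.5425 -1.0227]
  T[2,:] = [+0.0000 +0.2356 -0.6155 +0.0667]
  T[3,:] = [+0.0000 -0.3330 +0.2099 +0.9342]
|eigenvalues of T|: 1.2303, 0.8433, 0.0281, 0.0000.
ρ = 1.2303; 1.2303 > 1, so it fails to converge.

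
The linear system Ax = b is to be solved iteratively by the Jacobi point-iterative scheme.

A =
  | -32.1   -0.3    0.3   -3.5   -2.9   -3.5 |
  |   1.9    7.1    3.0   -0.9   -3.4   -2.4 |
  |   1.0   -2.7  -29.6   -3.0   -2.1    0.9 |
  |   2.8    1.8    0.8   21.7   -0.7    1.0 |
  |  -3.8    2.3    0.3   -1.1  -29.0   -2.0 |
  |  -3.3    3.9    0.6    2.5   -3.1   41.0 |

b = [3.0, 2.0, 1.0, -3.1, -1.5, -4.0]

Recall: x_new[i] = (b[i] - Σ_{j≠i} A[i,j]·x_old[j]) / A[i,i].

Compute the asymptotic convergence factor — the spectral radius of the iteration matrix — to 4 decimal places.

0.2665

Write A = D+L+U with D = diag(-32.1, 7.1, -29.6, 21.7, -29, 41).
T_J = -D⁻¹(L+U): T[5,2] = -(0.6)/(41) = -0.0146; T[5,5] = 0.
  T[0,:] = [+0.0000, -0.0093, +0.0093, -0.1090, -0.0903, -0.1090]
  T[1,:] = [-0.2676, +0.0000, -0.4225, +0.1268, +0.4789, +0.3380]
  T[2,:] = [+0.0338, -0.0912, +0.0000, -0.1014, -0.0709, +0.0304]
  T[3,:] = [-0.1290, -0.0829, -0.0369, +0.0000, +0.0323, -0.0461]
  T[4,:] = [-0.1310, +0.0793, +0.0103, -0.0379, +0.0000, -0.0690]
  T[5,:] = [+0.0805, -0.0951, -0.0146, -0.0610, +0.0756, +0.0000]
|roots of det(T-λI)|: 0.2665, 0.2034, 0.1992, 0.1992, 0.1012, 0.0739.
spectral radius ρ = 0.2665; 0.2665 < 1, so it converges for any x₀.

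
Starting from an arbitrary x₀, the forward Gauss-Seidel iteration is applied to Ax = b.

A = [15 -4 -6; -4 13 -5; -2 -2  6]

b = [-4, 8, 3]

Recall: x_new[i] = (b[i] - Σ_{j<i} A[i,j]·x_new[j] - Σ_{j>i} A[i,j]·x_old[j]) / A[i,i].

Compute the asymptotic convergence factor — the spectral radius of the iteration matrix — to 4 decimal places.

0.4591

Let D = diag(15, 13, 6); L, U the strict triangles.
T_GS = -(D+L)⁻¹U: row 0 first, T[0,1] = -(-4)/(15) = +0.2667; later rows by forward substitution.
  T[0,:] = [+0.0000 +0.2667 +0.4000]
  T[1,:] = [+0.0000 +0.0821 +0.5077]
  T[2,:] = [+0.0000 +0.1162 +0.3026]
|roots of det(T-λI)|: 0.4591, 0.0745, 0.0000.
ρ = 0.4591; 0.4591 < 1, so it converges for any x₀.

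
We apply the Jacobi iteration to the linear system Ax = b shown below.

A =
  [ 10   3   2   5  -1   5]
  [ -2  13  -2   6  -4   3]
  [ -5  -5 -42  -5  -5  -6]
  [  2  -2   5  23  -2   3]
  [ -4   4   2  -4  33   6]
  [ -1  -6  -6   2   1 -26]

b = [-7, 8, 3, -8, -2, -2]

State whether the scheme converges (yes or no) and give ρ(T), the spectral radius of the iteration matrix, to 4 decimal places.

yes, ρ = 0.5080

Split A = D + L + U, D = diag(10, 13, -42, 23, 33, -26).
T_J = -D⁻¹(L+U): T[0,4] = -(-1)/(10) = +0.1000; T[0,0] = 0.
  T[0,:] = [+0.0000, -0.3000, -0.2000, -0.5000, +0.1000, -0.5000]
  T[1,:] = [+0.1538, +0.0000, +0.1538, -0.4615, +0.3077, -0.2308]
  T[2,:] = [-0.1190, -0.1190, +0.0000, -0.1190, -0.1190, -0.1429]
  T[3,:] = [-0.0870, +0.0870, -0.2174, +0.0000, +0.0870, -0.1304]
  T[4,:] = [+0.1212, -0.1212, -0.0606, +0.1212, +0.0000, -0.1818]
  T[5,:] = [-0.0385, -0.2308, -0.2308, +0.0769, +0.0385, +0.0000]
|eigenvalues of T|: 0.5080, 0.3308, 0.3308, 0.2929, 0.2929, 0.0839.
spectral radius ρ = 0.5080; 0.5080 < 1 ⇒ converges.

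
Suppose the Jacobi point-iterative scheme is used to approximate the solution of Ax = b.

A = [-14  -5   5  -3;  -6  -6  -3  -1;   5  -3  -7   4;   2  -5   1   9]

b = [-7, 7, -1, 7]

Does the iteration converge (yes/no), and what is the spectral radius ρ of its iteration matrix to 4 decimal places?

yes, ρ = 0.9260

A = D + L + U where D = diag(-14, -6, -7, 9).
Jacobi T = -D⁻¹(L+U): T[0,1] = -(-5)/(-14) = -0.3571; T[0,0] = 0.
  T[0,:] = [+0.0000  -0.3571  +0.3571  -0.2143]
  T[1,:] = [-1.0000  +0.0000  -0.5000  -0.1667]
  T[2,:] = [+0.7143  -0.4286  +0.0000  +0.5714]
  T[3,:] = [-0.2222  +0.5556  -0.1111  +0.0000]
|λ(T)| sorted: 0.9260, 0.5844, 0.5844, 0.1823.
spectral radius ρ = 0.9260; 0.9260 < 1: convergent.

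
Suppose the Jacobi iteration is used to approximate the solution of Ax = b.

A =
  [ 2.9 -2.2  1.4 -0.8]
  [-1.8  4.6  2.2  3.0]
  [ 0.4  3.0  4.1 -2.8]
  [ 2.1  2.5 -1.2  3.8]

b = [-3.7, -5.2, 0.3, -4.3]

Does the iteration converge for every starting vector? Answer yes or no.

no

Diagonal D = diag(2.9, 4.6, 4.1, 3.8); L, U strict lower/upper.
Jacobi T = -D⁻¹(L+U): T[3,2] = -(-1.2)/(3.8) = +0.3158; T[3,3] = 0.
  T[0,:] = [+0.0000  +0.7586  -0.4828  +0.2759]
  T[1,:] = [+0.3913  +0.0000  -0.4783  -0.6522]
  T[2,:] = [-0.0976  -0.7317  +0.0000  +0.6829]
  T[3,:] = [-0.5526  -0.6579  +0.3158  +0.0000]
|λ(T)| sorted: 1.4095, 0.7008, 0.5512, 0.5512.
ρ(T) = max|λ| = 1.4095; 1.4095 > 1, so it fails to converge.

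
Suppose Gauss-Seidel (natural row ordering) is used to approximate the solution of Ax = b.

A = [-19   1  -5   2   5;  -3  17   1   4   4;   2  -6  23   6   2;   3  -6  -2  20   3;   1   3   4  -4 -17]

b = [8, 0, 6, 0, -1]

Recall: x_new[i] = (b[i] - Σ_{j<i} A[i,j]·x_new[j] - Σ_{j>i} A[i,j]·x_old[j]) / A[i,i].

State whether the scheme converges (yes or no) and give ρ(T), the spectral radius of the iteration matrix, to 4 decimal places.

yes, ρ = 0.2489

Write A = D+L+U with D = diag(-19, 17, 23, 20, -17).
T_GS = -(D+L)⁻¹U: row 0 first, T[0,4] = -(5)/(-19) = +0.2632; later rows by forward substitution.
  T[0,:] = [+0.0000, +0.0526, -0.2632, +0.1053, +0.2632]
  T[1,:] = [+0.0000, +0.0093, -0.1053, -0.2167, -0.1889]
  T[2,:] = [+0.0000, -0.0022, -0.0046, -0.3266, -0.1591]
  T[3,:] = [+0.0000, -0.0053, +0.0074, -0.1135, -0.2620]
  T[4,:] = [+0.0000, +0.0055, -0.0369, -0.0822, +0.0064]
eigenvalue magnitudes: 0.2489, 0.1014, 0.1014, 0.0028, 0.0000.
ρ(T) = max|λ| = 0.2489; 0.2489 < 1, so it converges for any x₀.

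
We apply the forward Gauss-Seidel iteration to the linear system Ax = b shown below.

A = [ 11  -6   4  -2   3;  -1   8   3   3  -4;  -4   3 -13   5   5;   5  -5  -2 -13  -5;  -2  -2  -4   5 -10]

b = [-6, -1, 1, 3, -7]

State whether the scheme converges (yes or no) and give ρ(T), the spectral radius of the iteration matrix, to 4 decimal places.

Split A = D + L + U, D = diag(11, 8, -13, -13, -10).
Gauss-Seidel: T = -(D+L)⁻¹U, row 0 first, T[0,1] = -(-6)/(11) = +0.5455; later rows by forward substitution.
  T[0,:] = [+0.0000  +0.5455  -0.3636  +0.1818  -0.2727]
  T[1,:] = [+0.0000  +0.0682  -0.4205  -0.3523  +0.4659]
  T[2,:] = [+0.0000  -0.1521  +0.0149  +0.2474  +0.5760]
  T[3,:] = [+0.0000  +0.2070  +0.0196  +0.1674  -0.7573]
  T[4,:] = [+0.0000  +0.0416  +0.1607  +0.0188  -0.6477]
moduli |λ_i(T)| = 0.8297, 0.3777, 0.3777, 0.0511, 0.0000.
ρ = 0.8297; 0.8297 < 1, so it converges for any x₀.

yes, ρ = 0.8297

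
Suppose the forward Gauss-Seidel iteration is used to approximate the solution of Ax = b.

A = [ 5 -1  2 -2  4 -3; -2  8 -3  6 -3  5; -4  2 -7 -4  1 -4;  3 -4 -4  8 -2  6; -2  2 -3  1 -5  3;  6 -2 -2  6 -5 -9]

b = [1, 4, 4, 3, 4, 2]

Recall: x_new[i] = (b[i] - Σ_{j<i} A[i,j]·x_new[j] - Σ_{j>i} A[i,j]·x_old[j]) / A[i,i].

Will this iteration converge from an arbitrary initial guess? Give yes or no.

no

Diagonal D = diag(5, 8, -7, 8, -5, -9); L, U strict lower/upper.
T_GS = -(D+L)⁻¹U: row 0 first, T[0,3] = -(-2)/(5) = +0.4000; later rows by forward substitution.
  T[0,:] = [+0.0000, +0.2000, -0.4000, +0.4000, -0.8000, +0.6000]
  T[1,:] = [+0.0000, +0.0500, +0.2750, -0.6500, +0.1750, -0.4750]
  T[2,:] = [+0.0000, -0.1000, +0.3071, -0.9857, +0.6500, -1.0500]
  T[3,:] = [+0.0000, -0.1000, +0.4411, -0.9679, +0.9625, -1.7375]
  T[4,:] = [+0.0000, -0.0200, +0.1739, -0.0221, +0.1925, +0.4525]
  T[5,:] = [+0.0000, +0.0889, -0.1986, -0.0028, -0.1819, -0.6708]
moduli |λ_i(T)| = 1.1746, 0.3794, 0.3794, 0.1592, 0.1592, 0.0000.
ρ(T) = max|λ| = 1.1746; 1.1746 > 1: divergent.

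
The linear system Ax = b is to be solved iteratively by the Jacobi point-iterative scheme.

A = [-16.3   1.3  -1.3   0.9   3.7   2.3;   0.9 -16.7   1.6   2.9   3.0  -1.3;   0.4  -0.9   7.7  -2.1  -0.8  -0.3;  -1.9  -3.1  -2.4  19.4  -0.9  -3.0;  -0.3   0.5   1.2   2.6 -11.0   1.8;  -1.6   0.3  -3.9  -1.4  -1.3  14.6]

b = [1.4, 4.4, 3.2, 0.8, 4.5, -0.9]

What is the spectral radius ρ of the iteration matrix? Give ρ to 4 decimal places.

0.5127

Let D = diag(-16.3, -16.7, 7.7, 19.4, -11, 14.6); L, U the strict triangles.
Jacobi T = -D⁻¹(L+U): T[1,2] = -(1.6)/(-16.7) = +0.0958; T[1,1] = 0.
  T[0,:] = [+0.0000  +0.0798  -0.0798  +0.0552  +0.2270  +0.1411]
  T[1,:] = [+0.0539  +0.0000  +0.0958  +0.1737  +0.1796  -0.0778]
  T[2,:] = [-0.0519  +0.1169  +0.0000  +0.2727  +0.1039  +0.0390]
  T[3,:] = [+0.0979  +0.1598  +0.1237  +0.0000  +0.0464  +0.1546]
  T[4,:] = [-0.0273  +0.0455  +0.1091  +0.2364  +0.0000  +0.1636]
  T[5,:] = [+0.1096  -0.0205  +0.2671  +0.0959  +0.0890  +0.0000]
|eigenvalues of T|: 0.5127, 0.2264, 0.2264, 0.1292, 0.0734, 0.0734.
ρ = 0.5127; 0.5127 < 1 ⇒ converges.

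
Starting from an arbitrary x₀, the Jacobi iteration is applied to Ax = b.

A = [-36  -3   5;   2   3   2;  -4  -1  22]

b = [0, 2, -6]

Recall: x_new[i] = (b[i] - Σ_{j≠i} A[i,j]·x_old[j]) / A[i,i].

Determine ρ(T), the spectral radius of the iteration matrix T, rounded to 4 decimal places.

0.2691

Let D = diag(-36, 3, 22); L, U the strict triangles.
T_J = -D⁻¹(L+U): T[0,1] = -(-3)/(-36) = -0.0833; T[0,0] = 0.
  T[0,:] = [+0.0000 -0.0833 +0.1389]
  T[1,:] = [-0.6667 +0.0000 -0.6667]
  T[2,:] = [+0.1818 +0.0455 +0.0000]
|λ(T)| sorted: 0.2691, 0.1480, 0.1480.
ρ = 0.2691; 0.2691 < 1 ⇒ converges.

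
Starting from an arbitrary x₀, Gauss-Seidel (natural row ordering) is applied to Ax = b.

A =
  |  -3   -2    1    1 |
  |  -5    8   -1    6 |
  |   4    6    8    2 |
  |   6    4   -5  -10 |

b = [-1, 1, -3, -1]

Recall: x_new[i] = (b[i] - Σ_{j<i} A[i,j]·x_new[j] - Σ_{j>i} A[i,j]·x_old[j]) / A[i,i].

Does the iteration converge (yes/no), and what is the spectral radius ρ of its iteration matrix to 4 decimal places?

Split A = D + L + U, D = diag(-3, 8, 8, -10).
T_GS = -(D+L)⁻¹U: row 0 first, T[0,3] = -(1)/(-3) = +0.3333; later rows by forward substitution.
  T[0,:] = [+0.0000, -0.6667, +0.3333, +0.3333]
  T[1,:] = [+0.0000, -0.4167, +0.3333, -0.5417]
  T[2,:] = [+0.0000, +0.6458, -0.4167, -0.0104]
  T[3,:] = [+0.0000, -0.8896, +0.5417, -0.0115]
eigenvalue magnitudes: 1.2450, 0.4239, 0.0237, 0.0000.
spectral radius ρ = 1.2450; 1.2450 > 1, so it fails to converge.

no, ρ = 1.2450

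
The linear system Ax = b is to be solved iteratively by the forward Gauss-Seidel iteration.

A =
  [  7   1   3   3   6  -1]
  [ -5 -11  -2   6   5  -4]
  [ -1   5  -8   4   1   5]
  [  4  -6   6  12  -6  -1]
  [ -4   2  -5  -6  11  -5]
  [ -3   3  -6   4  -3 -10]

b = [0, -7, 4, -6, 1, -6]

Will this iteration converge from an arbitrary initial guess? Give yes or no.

no

Split A = D + L + U, D = diag(7, -11, -8, 12, 11, -10).
T_GS = -(D+L)⁻¹U: row 0 first, T[0,2] = -(3)/(7) = -0.4286; later rows by forward substitution.
  T[0,:] = [+0.0000 -0.1429 -0.4286 -0.4286 -0.8571 +0.1429]
  T[1,:] = [+0.0000 +0.0649 +0.0130 +0.7403 +0.8442 -0.4286]
  T[2,:] = [+0.0000 +0.0584 +0.0617 +1.0162 +0.7597 +0.3393]
  T[3,:] = [+0.0000 +0.0509 +0.1185 +0.0049 +0.8279 -0.3482]
  T[4,:] = [+0.0000 -0.0094 -0.0655 +0.1741 +0.3318 +0.5487]
  T[5,:] = [+0.0000 +0.0505 +0.1625 -0.3094 +0.2862 -0.6789]
|roots of det(T-λI)|: 1.1245, 0.6366, 0.1708, 0.1708, 0.0424, 0.0000.
ρ(T) = max|λ| = 1.1245; 1.1245 > 1 ⇒ diverges.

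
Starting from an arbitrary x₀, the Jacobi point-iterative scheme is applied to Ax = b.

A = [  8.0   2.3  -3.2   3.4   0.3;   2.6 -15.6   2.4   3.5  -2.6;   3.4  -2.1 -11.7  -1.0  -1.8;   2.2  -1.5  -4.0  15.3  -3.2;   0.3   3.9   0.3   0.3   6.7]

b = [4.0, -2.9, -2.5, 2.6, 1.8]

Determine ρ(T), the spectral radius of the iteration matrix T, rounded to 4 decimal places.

0.5388

Let D = diag(8, -15.6, -11.7, 15.3, 6.7); L, U the strict triangles.
T_J = -D⁻¹(L+U): T[1,4] = -(-2.6)/(-15.6) = -0.1667; T[1,1] = 0.
  T[0,:] = [+0.0000  -0.2875  +0.4000  -0.4250  -0.0375]
  T[1,:] = [+0.1667  +0.0000  +0.1538  +0.2244  -0.1667]
  T[2,:] = [+0.2906  -0.1795  +0.0000  -0.0855  -0.1538]
  T[3,:] = [-0.1438  +0.0980  +0.2614  +0.0000  +0.2092]
  T[4,:] = [-0.0448  -0.5821  -0.0448  -0.0448  +0.0000]
moduli |λ_i(T)| = 0.5388, 0.3807, 0.3461, 0.3461, 0.2269.
ρ = 0.5388; 0.5388 < 1, so it converges for any x₀.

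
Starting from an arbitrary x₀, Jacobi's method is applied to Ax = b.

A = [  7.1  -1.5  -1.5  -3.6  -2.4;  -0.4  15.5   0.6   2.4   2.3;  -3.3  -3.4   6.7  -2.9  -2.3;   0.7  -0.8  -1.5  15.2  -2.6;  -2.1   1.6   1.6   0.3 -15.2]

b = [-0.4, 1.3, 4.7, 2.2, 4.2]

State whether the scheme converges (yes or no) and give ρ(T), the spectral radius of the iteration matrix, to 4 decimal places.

yes, ρ = 0.3617

Write A = D+L+U with D = diag(7.1, 15.5, 6.7, 15.2, -15.2).
T_J = -D⁻¹(L+U): T[4,0] = -(-2.1)/(-15.2) = -0.1382; T[4,4] = 0.
  T[0,:] = [+0.0000 +0.2113 +0.2113 +0.5070 +0.3380]
  T[1,:] = [+0.0258 +0.0000 -0.0387 -0.1548 -0.1484]
  T[2,:] = [+0.4925 +0.5075 +0.0000 +0.4328 +0.3433]
  T[3,:] = [-0.0461 +0.0526 +0.0987 +0.0000 +0.1711]
  T[4,:] = [-0.1382 +0.1053 +0.1053 +0.0197 +0.0000]
moduli |λ_i(T)| = 0.3617, 0.2438, 0.1644, 0.1644, 0.1408.
spectral radius ρ = 0.3617; 0.3617 < 1 ⇒ converges.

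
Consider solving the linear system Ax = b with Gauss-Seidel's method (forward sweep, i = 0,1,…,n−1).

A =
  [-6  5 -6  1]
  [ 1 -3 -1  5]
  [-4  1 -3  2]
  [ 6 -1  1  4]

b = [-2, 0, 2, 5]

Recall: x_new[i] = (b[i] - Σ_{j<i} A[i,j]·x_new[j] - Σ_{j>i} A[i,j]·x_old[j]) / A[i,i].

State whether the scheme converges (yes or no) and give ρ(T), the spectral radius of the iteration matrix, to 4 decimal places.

Diagonal D = diag(-6, -3, -3, 4); L, U strict lower/upper.
T_GS = -(D+L)⁻¹U: row 0 first, T[0,3] = -(1)/(-6) = +0.1667; later rows by forward substitution.
  T[0,:] = [+0.0000 +0.8333 -1.0000 +0.1667]
  T[1,:] = [+0.0000 +0.2778 -0.6667 +1.7222]
  T[2,:] = [+0.0000 -1.0185 +1.1111 +1.0185]
  T[3,:] = [+0.0000 -0.9259 +1.0556 -0.0741]
|λ(T)| sorted: 1.4200, 0.4423, 0.4423, 0.0000.
ρ = 1.4200; 1.4200 > 1 ⇒ diverges.

no, ρ = 1.4200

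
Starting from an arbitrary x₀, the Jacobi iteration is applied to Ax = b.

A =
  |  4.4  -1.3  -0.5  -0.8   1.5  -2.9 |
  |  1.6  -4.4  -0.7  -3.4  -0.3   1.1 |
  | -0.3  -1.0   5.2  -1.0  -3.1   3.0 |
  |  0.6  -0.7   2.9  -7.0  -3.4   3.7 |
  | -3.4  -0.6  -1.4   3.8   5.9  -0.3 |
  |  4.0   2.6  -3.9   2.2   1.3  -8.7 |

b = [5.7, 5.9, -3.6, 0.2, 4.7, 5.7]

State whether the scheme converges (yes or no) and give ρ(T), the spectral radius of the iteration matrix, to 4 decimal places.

Split A = D + L + U, D = diag(4.4, -4.4, 5.2, -7, 5.9, -8.7).
T_J = -D⁻¹(L+U): T[4,1] = -(-0.6)/(5.9) = +0.1017; T[4,4] = 0.
  T[0,:] = [+0.0000 +0.2955 +0.1136 +0.1818 -0.3409 +0.6591]
  T[1,:] = [+0.3636 +0.0000 -0.1591 -0.7727 -0.0682 +0.2500]
  T[2,:] = [+0.0577 +0.1923 +0.0000 +0.1923 +0.5962 -0.5769]
  T[3,:] = [+0.0857 -0.1000 +0.4143 +0.0000 -0.4857 +0.5286]
  T[4,:] = [+0.5763 +0.1017 +0.2373 -0.6441 +0.0000 +0.0508]
  T[5,:] = [+0.4598 +0.2989 -0.4483 +0.2529 +0.1494 +0.0000]
|eigenvalues of T|: 1.1961, 0.7600, 0.5101, 0.5101, 0.4029, 0.1128.
ρ(T) = max|λ| = 1.1961; 1.1961 > 1, so it fails to converge.

no, ρ = 1.1961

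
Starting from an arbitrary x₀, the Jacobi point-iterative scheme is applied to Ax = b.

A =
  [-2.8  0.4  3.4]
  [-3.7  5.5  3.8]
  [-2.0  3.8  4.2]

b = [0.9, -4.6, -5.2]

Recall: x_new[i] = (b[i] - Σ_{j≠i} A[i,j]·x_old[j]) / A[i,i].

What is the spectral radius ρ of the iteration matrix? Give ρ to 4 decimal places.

1.3688

Let D = diag(-2.8, 5.5, 4.2); L, U the strict triangles.
Jacobi: T = -D⁻¹(L+U), T[0,1] = -(0.4)/(-2.8) = +0.1429; T[0,0] = 0.
  T[0,:] = [+0.0000 +0.1429 +1.2143]
  T[1,:] = [+0.6727 +0.0000 -0.6909]
  T[2,:] = [+0.4762 -0.9048 +0.0000]
moduli |λ_i(T)| = 1.3688, 0.7578, 0.7578.
ρ = 1.3688; 1.3688 > 1: divergent.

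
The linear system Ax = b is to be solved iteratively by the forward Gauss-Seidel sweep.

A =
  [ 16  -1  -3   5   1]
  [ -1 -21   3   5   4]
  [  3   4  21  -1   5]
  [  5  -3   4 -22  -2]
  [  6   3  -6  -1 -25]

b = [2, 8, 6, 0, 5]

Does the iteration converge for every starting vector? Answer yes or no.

A = D + L + U where D = diag(16, -21, 21, -22, -25).
GS T = -(D+L)⁻¹U: row 0 first, T[0,2] = -(-3)/(16) = +0.1875; later rows by forward substitution.
  T[0,:] = [+0.0000, +0.0625, +0.1875, -0.3125, -0.0625]
  T[1,:] = [+0.0000, -0.0030, +0.1339, +0.2530, +0.1935]
  T[2,:] = [+0.0000, -0.0084, -0.0523, +0.0441, -0.2660]
  T[3,:] = [+0.0000, +0.0131, +0.0148, -0.0975, -0.1799]
  T[4,:] = [+0.0000, +0.0161, +0.0730, -0.0513, +0.0793]
eigenvalue magnitudes: 0.1725, 0.1229, 0.1229, 0.0036, 0.0000.
ρ(T) = max|λ| = 0.1725; 0.1725 < 1 ⇒ converges.

yes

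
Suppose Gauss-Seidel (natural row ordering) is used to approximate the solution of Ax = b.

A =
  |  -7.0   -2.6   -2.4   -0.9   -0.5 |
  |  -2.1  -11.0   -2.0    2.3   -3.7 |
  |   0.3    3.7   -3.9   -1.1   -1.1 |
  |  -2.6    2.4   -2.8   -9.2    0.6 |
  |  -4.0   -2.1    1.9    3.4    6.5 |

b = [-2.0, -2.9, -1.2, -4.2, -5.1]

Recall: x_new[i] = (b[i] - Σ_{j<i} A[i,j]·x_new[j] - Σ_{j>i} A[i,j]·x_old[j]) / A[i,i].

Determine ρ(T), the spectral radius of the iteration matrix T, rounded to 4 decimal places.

0.5916

Write A = D+L+U with D = diag(-7, -11, -3.9, -9.2, 6.5).
Gauss-Seidel: T = -(D+L)⁻¹U, row 0 first, T[0,2] = -(-2.4)/(-7) = -0.3429; later rows by forward substitution.
  T[0,:] = [+0.0000, -0.3714, -0.3429, -0.1286, -0.0714]
  T[1,:] = [+0.0000, +0.0709, -0.1164, +0.2336, -0.3227]
  T[2,:] = [+0.0000, +0.0387, -0.1368, -0.0703, -0.5937]
  T[3,:] = [+0.0000, +0.1117, +0.1082, +0.1187, +0.1819]
  T[4,:] = [+0.0000, -0.2754, -0.2652, -0.0452, -0.0698]
eigenvalue magnitudes: 0.5916, 0.3999, 0.1915, 0.0169, 0.0000.
spectral radius ρ = 0.5916; 0.5916 < 1: convergent.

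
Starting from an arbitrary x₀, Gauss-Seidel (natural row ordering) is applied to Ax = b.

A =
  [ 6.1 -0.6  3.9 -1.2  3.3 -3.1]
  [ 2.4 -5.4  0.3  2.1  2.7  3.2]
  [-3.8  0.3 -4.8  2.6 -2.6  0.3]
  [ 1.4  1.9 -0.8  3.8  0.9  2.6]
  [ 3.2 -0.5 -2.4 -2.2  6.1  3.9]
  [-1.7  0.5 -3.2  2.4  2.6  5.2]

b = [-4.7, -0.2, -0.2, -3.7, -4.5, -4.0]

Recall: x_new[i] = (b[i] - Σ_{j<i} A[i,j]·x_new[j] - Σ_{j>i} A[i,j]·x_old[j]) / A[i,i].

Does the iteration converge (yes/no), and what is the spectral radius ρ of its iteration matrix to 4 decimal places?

Split A = D + L + U, D = diag(6.1, -5.4, -4.8, 3.8, 6.1, 5.2).
GS T = -(D+L)⁻¹U: row 0 first, T[0,5] = -(-3.1)/(6.1) = +0.5082; later rows by forward substitution.
  T[0,:] = [+0.0000  +0.0984  -0.6393  +0.1967  -0.5410  +0.5082]
  T[1,:] = [+0.0000  +0.0437  -0.2286  +0.4763  +0.2596  +0.8185]
  T[2,:] = [+0.0000  -0.0751  +0.4919  +0.4157  -0.0972  -0.2887]
  T[3,:] = [+0.0000  -0.0739  +0.4534  -0.2231  -0.1878  -1.3414]
  T[4,:] = [+0.0000  -0.1042  +0.6737  +0.0189  +0.1991  -1.4362]
  T[5,:] = [+0.0000  +0.0679  -0.4305  +0.3678  -0.2745  +1.2470]
|eigenvalues of T|: 1.5432, 0.3579, 0.3579, 0.2657, 0.0028, 0.0000.
ρ = 1.5432; 1.5432 > 1 ⇒ diverges.

no, ρ = 1.5432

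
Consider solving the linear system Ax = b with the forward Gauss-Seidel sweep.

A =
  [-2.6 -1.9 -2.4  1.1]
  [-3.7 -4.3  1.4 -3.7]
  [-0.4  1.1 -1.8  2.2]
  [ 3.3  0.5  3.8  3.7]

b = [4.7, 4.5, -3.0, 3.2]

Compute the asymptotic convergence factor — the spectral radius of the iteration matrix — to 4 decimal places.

A = D + L + U where D = diag(-2.6, -4.3, -1.8, 3.7).
GS T = -(D+L)⁻¹U: row 0 first, T[0,3] = -(1.1)/(-2.6) = +0.4231; later rows by forward substitution.
  T[0,:] = [+0.0000, -0.7308, -0.9231, +0.4231]
  T[1,:] = [+0.0000, +0.6288, +1.1199, -1.2245]
  T[2,:] = [+0.0000, +0.5467, +0.8895, +0.3799]
  T[3,:] = [+0.0000, +0.0054, -0.2416, -0.6020]
|λ(T)| sorted: 1.5732, 0.4060, 0.4060, 0.0000.
ρ = 1.5732; 1.5732 > 1, so it fails to converge.

1.5732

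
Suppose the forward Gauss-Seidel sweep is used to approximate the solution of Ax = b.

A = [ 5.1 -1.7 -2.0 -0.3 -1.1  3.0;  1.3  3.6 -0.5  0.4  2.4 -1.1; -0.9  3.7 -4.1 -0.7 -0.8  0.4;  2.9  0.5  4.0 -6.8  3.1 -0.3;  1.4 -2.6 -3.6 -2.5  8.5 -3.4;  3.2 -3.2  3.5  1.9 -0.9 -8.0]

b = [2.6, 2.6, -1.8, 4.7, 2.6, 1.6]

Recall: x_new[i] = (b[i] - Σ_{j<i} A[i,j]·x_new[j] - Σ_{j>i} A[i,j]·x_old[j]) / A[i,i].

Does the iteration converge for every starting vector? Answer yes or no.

Diagonal D = diag(5.1, 3.6, -4.1, -6.8, 8.5, -8); L, U strict lower/upper.
Gauss-Seidel: T = -(D+L)⁻¹U, row 0 first, T[0,4] = -(-1.1)/(5.1) = +0.2157; later rows by forward substitution.
  T[0,:] = [+0.0000 +0.3333 +0.3922 +0.0588 +0.2157 -0.5882]
  T[1,:] = [+0.0000 -0.1204 -0.0027 -0.1324 -0.7446 +0.5180]
  T[2,:] = [+0.0000 -0.1818 -0.0885 -0.3031 -0.9144 +0.6941]
  T[3,:] = [+0.0000 +0.0264 +0.1150 -0.1629 -0.0448 +0.1514]
  T[4,:] = [+0.0000 -0.1610 -0.0691 -0.2265 -0.6637 +0.9938]
  T[5,:] = [+0.0000 +0.1263 +0.1543 -0.0693 +0.0481 -0.2147]
moduli |λ_i(T)| = 1.2047, 0.3022, 0.3022, 0.0724, 0.0724, 0.0000.
ρ = 1.2047; 1.2047 > 1 ⇒ diverges.

no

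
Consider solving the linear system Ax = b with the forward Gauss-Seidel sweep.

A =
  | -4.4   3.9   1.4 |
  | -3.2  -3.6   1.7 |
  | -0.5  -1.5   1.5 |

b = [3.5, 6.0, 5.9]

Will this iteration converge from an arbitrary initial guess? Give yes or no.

Split A = D + L + U, D = diag(-4.4, -3.6, 1.5).
Gauss-Seidel: T = -(D+L)⁻¹U, row 0 first, T[0,1] = -(3.9)/(-4.4) = +0.8864; later rows by forward substitution.
  T[0,:] = [+0.0000  +0.8864  +0.3182]
  T[1,:] = [+0.0000  -0.7879  +0.1894]
  T[2,:] = [+0.0000  -0.4924  +0.2955]
|λ(T)| sorted: 0.6936, 0.2012, 0.0000.
spectral radius ρ = 0.6936; 0.6936 < 1: convergent.

yes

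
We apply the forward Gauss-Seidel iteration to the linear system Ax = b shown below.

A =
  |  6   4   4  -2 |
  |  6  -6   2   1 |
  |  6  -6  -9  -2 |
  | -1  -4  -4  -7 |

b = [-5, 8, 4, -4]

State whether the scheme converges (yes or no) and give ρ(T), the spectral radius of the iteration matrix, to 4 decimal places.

Diagonal D = diag(6, -6, -9, -7); L, U strict lower/upper.
Gauss-Seidel: T = -(D+L)⁻¹U, row 0 first, T[0,2] = -(4)/(6) = -0.6667; later rows by forward substitution.
  T[0,:] = [+0.0000 -0.6667 -0.6667 +0.3333]
  T[1,:] = [+0.0000 -0.6667 -0.3333 +0.5000]
  T[2,:] = [+0.0000 +0.0000 -0.2222 -0.3333]
  T[3,:] = [+0.0000 +0.4762 +0.4127 -0.1429]
|eigenvalues of T|: 0.8321, 0.1384, 0.0613, 0.0000.
spectral radius ρ = 0.8321; 0.8321 < 1, so it converges for any x₀.

yes, ρ = 0.8321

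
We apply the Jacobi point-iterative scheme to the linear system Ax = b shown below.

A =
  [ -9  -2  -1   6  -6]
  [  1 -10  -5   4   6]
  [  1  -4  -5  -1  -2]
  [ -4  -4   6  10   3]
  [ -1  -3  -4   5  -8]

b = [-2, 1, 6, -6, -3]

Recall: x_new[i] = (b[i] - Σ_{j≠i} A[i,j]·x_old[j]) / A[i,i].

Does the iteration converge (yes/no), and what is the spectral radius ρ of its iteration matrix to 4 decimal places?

Let D = diag(-9, -10, -5, 10, -8); L, U the strict triangles.
T_J = -D⁻¹(L+U): T[1,0] = -(1)/(-10) = +0.1000; T[1,1] = 0.
  T[0,:] = [+0.0000  -0.2222  -0.1111  +0.6667  -0.6667]
  T[1,:] = [+0.1000  +0.0000  -0.5000  +0.4000  +0.6000]
  T[2,:] = [+0.2000  -0.8000  +0.0000  -0.2000  -0.4000]
  T[3,:] = [+0.4000  +0.4000  -0.6000  +0.0000  -0.3000]
  T[4,:] = [-0.1250  -0.3750  -0.5000  +0.6250  +0.0000]
|λ(T)| sorted: 1.1372, 0.7045, 0.7045, 0.6818, 0.3541.
ρ(T) = max|λ| = 1.1372; 1.1372 > 1: divergent.

no, ρ = 1.1372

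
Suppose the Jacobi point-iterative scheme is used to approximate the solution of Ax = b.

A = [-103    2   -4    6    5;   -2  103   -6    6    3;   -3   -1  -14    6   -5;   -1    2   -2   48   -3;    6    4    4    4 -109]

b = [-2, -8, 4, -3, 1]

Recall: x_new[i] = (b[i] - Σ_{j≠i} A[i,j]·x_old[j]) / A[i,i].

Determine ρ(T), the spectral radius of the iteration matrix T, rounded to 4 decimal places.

Write A = D+L+U with D = diag(-103, 103, -14, 48, -109).
Jacobi T = -D⁻¹(L+U): T[0,4] = -(5)/(-103) = +0.0485; T[0,0] = 0.
  T[0,:] = [+0.0000, +0.0194, -0.0388, +0.0583, +0.0485]
  T[1,:] = [+0.0194, +0.0000, +0.0583, -0.0583, -0.0291]
  T[2,:] = [-0.2143, -0.0714, +0.0000, +0.4286, -0.3571]
  T[3,:] = [+0.0208, -0.0417, +0.0417, +0.0000, +0.0625]
  T[4,:] = [+0.0550, +0.0367, +0.0367, +0.0367, +0.0000]
|eigenvalues of T|: 0.1678, 0.0966, 0.0875, 0.0875, 0.0313.
spectral radius ρ = 0.1678; 0.1678 < 1: convergent.

0.1678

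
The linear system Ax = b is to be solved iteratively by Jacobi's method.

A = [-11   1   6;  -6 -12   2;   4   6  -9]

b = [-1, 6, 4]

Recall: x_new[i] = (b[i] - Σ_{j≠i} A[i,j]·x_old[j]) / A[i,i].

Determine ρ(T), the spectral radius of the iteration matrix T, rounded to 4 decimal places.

0.7384

Split A = D + L + U, D = diag(-11, -12, -9).
Jacobi: T = -D⁻¹(L+U), T[2,0] = -(4)/(-9) = +0.4444; T[2,2] = 0.
  T[0,:] = [+0.0000, +0.0909, +0.5455]
  T[1,:] = [-0.5000, +0.0000, +0.1667]
  T[2,:] = [+0.4444, +0.6667, +0.0000]
|roots of det(T-λI)|: 0.7384, 0.4869, 0.4869.
spectral radius ρ = 0.7384; 0.7384 < 1: convergent.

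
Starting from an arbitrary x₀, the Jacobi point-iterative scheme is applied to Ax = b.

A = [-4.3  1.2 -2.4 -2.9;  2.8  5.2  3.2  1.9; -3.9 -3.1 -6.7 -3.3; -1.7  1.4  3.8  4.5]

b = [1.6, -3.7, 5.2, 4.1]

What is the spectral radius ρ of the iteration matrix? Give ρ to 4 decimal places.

1.2167

Diagonal D = diag(-4.3, 5.2, -6.7, 4.5); L, U strict lower/upper.
T_J = -D⁻¹(L+U): T[0,1] = -(1.2)/(-4.3) = +0.2791; T[0,0] = 0.
  T[0,:] = [+0.0000  +0.2791  -0.5581  -0.6744]
  T[1,:] = [-0.5385  +0.0000  -0.6154  -0.3654]
  T[2,:] = [-0.5821  -0.4627  +0.0000  -0.4925]
  T[3,:] = [+0.3778  -0.3111  -0.8444  +0.0000]
moduli |λ_i(T)| = 1.2167, 0.6658, 0.6160, 0.6160.
spectral radius ρ = 1.2167; 1.2167 > 1, so it fails to converge.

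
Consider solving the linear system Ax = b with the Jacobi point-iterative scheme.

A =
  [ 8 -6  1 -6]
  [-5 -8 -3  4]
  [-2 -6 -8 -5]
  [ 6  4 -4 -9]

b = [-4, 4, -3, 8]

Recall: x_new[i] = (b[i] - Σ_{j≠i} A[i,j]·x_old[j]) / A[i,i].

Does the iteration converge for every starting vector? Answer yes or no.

no

Diagonal D = diag(8, -8, -8, -9); L, U strict lower/upper.
Jacobi T = -D⁻¹(L+U): T[1,2] = -(-3)/(-8) = -0.3750; T[1,1] = 0.
  T[0,:] = [+0.0000, +0.7500, -0.1250, +0.7500]
  T[1,:] = [-0.6250, +0.0000, -0.3750, +0.5000]
  T[2,:] = [-0.2500, -0.7500, +0.0000, -0.6250]
  T[3,:] = [+0.6667, +0.4444, -0.4444, +0.0000]
|eigenvalues of T|: 1.1277, 0.5998, 0.5998, 0.0642.
ρ = 1.1277; 1.1277 > 1: divergent.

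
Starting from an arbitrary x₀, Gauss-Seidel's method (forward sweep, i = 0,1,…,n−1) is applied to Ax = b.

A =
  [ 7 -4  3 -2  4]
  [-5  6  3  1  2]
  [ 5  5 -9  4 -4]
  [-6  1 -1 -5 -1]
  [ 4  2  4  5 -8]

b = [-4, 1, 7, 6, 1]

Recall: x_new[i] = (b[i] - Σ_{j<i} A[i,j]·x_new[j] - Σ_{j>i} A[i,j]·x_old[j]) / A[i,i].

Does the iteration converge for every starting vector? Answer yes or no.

Diagonal D = diag(7, 6, -9, -5, -8); L, U strict lower/upper.
Gauss-Seidel: T = -(D+L)⁻¹U, row 0 first, T[0,1] = -(-4)/(7) = +0.5714; later rows by forward substitution.
  T[0,:] = [+0.0000  +0.5714  -0.4286  +0.2857  -0.5714]
  T[1,:] = [+0.0000  +0.4762  -0.8571  +0.0714  -0.8095]
  T[2,:] = [+0.0000  +0.5820  -0.7143  +0.6429  -1.2116]
  T[3,:] = [+0.0000  -0.7069  +0.4857  -0.4571  +0.5661]
  T[4,:] = [+0.0000  +0.2540  -0.4821  +0.1964  -0.7401]
|λ(T)| sorted: 1.2640, 0.5019, 0.3829, 0.0523, 0.0000.
ρ = 1.2640; 1.2640 > 1, so it fails to converge.

no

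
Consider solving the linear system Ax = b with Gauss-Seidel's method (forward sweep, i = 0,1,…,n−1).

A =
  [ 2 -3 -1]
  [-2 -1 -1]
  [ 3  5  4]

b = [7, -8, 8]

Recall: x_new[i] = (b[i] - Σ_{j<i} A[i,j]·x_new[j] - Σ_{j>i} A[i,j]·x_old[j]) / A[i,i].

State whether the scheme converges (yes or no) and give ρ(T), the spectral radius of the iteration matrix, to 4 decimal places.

no, ρ = 1.5848

Diagonal D = diag(2, -1, 4); L, U strict lower/upper.
GS T = -(D+L)⁻¹U: row 0 first, T[0,2] = -(-1)/(2) = +0.5000; later rows by forward substitution.
  T[0,:] = [+0.0000 +1.5000 +0.5000]
  T[1,:] = [+0.0000 -3.0000 -2.0000]
  T[2,:] = [+0.0000 +2.6250 +2.1250]
|λ(T)| sorted: 1.5848, 0.7098, 0.0000.
ρ(T) = max|λ| = 1.5848; 1.5848 > 1, so it fails to converge.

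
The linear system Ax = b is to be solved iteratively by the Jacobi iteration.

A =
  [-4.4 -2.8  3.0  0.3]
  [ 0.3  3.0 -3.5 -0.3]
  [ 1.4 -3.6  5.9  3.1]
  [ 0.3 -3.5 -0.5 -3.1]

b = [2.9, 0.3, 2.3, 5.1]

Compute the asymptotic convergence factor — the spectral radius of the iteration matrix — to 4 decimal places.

1.1318

Split A = D + L + U, D = diag(-4.4, 3, 5.9, -3.1).
Jacobi: T = -D⁻¹(L+U), T[2,1] = -(-3.6)/(5.9) = +0.6102; T[2,2] = 0.
  T[0,:] = [+0.0000, -0.6364, +0.6818, +0.0682]
  T[1,:] = [-0.1000, +0.0000, +1.1667, +0.1000]
  T[2,:] = [-0.2373, +0.6102, +0.0000, -0.5254]
  T[3,:] = [+0.0968, -1.1290, -0.1613, +0.0000]
|eigenvalues of T|: 1.1318, 0.8365, 0.8365, 0.0094.
ρ = 1.1318; 1.1318 > 1, so it fails to converge.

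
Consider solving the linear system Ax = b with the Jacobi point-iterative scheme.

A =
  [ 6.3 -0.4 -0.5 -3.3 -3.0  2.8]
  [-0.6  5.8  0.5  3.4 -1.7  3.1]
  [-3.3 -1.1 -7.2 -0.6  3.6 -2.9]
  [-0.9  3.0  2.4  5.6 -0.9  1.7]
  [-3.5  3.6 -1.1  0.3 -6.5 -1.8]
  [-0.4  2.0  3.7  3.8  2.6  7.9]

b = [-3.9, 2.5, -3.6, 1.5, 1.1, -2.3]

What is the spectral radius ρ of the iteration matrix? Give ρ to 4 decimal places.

Split A = D + L + U, D = diag(6.3, 5.8, -7.2, 5.6, -6.5, 7.9).
T_J = -D⁻¹(L+U): T[2,0] = -(-3.3)/(-7.2) = -0.4583; T[2,2] = 0.
  T[0,:] = [+0.0000, +0.0635, +0.0794, +0.5238, +0.4762, -0.4444]
  T[1,:] = [+0.1034, +0.0000, -0.0862, -0.5862, +0.2931, -0.5345]
  T[2,:] = [-0.4583, -0.1528, +0.0000, -0.0833, +0.5000, -0.4028]
  T[3,:] = [+0.1607, -0.5357, -0.4286, +0.0000, +0.1607, -0.3036]
  T[4,:] = [-0.5385, +0.5538, -0.1692, +0.0462, +0.0000, -0.2769]
  T[5,:] = [+0.0506, -0.2532, -0.4684, -0.4810, -0.3291, +0.0000]
moduli |λ_i(T)| = 1.1319, 0.7035, 0.4499, 0.4499, 0.4366, 0.0643.
ρ = 1.1319; 1.1319 > 1 ⇒ diverges.

1.1319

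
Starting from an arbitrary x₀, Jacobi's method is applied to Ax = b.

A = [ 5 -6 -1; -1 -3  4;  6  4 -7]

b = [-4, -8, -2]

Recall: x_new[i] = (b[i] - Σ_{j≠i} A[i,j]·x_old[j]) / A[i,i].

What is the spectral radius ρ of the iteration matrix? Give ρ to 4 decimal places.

Split A = D + L + U, D = diag(5, -3, -7).
Jacobi T = -D⁻¹(L+U): T[2,1] = -(4)/(-7) = +0.5714; T[2,2] = 0.
  T[0,:] = [+0.0000, +1.2000, +0.2000]
  T[1,:] = [-0.3333, +0.0000, +1.3333]
  T[2,:] = [+0.8571, +0.5714, +0.0000]
moduli |λ_i(T)| = 1.2612, 1.0282, 1.0282.
spectral radius ρ = 1.2612; 1.2612 > 1: divergent.

1.2612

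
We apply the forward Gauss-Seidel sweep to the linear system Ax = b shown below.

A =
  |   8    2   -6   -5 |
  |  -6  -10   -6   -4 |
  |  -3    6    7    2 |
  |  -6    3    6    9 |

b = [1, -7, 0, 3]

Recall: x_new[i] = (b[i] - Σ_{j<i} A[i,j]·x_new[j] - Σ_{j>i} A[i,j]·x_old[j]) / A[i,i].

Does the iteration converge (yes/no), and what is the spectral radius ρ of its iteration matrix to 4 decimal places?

no, ρ = 1.4648

Split A = D + L + U, D = diag(8, -10, 7, 9).
GS T = -(D+L)⁻¹U: row 0 first, T[0,3] = -(-5)/(8) = +0.6250; later rows by forward substitution.
  T[0,:] = [+0.0000  -0.2500  +0.7500  +0.6250]
  T[1,:] = [+0.0000  +0.1500  -1.0500  -0.7750]
  T[2,:] = [+0.0000  -0.2357  +1.2214  +0.6464]
  T[3,:] = [+0.0000  -0.0595  +0.0357  +0.2440]
moduli |λ_i(T)| = 1.4648, 0.2340, 0.0834, 0.0000.
ρ = 1.4648; 1.4648 > 1, so it fails to converge.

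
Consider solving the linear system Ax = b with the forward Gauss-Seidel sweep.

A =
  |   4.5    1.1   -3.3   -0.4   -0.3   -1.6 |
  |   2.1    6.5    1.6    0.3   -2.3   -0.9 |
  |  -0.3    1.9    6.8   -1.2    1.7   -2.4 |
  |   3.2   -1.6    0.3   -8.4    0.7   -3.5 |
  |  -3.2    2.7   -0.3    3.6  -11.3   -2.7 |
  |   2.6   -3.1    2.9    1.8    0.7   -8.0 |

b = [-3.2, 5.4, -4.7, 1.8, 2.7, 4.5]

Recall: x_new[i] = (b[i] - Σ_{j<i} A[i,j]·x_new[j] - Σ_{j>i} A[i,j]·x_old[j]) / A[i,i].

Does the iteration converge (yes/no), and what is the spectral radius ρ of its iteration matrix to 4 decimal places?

Write A = D+L+U with D = diag(4.5, 6.5, 6.8, -8.4, -11.3, -8).
GS T = -(D+L)⁻¹U: row 0 first, T[0,4] = -(-0.3)/(4.5) = +0.0667; later rows by forward substitution.
  T[0,:] = [+0.0000, -0.2444, +0.7333, +0.0889, +0.0667, +0.3556]
  T[1,:] = [+0.0000, +0.0790, -0.4831, -0.0749, +0.3323, +0.0236]
  T[2,:] = [+0.0000, -0.0329, +0.1673, +0.2013, -0.3399, +0.3620]
  T[3,:] = [+0.0000, -0.1093, +0.3774, +0.0553, +0.0333, -0.2728]
  T[4,:] = [+0.0000, +0.0541, -0.2073, -0.0308, +0.0802, -0.4305]
  T[5,:] = [+0.0000, -0.1418, +0.5529, +0.1406, -0.2158, +0.1386]
moduli |λ_i(T)| = 0.9317, 0.2400, 0.2400, 0.0464, 0.0276, 0.0000.
ρ(T) = max|λ| = 0.9317; 0.9317 < 1, so it converges for any x₀.

yes, ρ = 0.9317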